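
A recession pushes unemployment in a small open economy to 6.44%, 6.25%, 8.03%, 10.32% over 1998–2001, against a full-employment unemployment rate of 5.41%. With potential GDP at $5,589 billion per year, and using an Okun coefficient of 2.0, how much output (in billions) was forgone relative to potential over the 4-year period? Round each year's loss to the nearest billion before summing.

$1,051 billion

Year 1998: gap = -2.0 × (6.44 - 5.41) = -2.06%, loss ≈ 5589 × 2.06/100 ≈ 115.
Year 1999: gap = -2.0 × (6.25 - 5.41) = -1.68%, loss ≈ 5589 × 1.68/100 ≈ 94.
Year 2000: gap = -2.0 × (8.03 - 5.41) = -5.24%, loss ≈ 5589 × 5.24/100 ≈ 293.
Year 2001: gap = -2.0 × (10.32 - 5.41) = -9.82%, loss ≈ 5589 × 9.82/100 ≈ 549.
Total lost output = 115 + 94 + 293 + 549 = 1051 billion.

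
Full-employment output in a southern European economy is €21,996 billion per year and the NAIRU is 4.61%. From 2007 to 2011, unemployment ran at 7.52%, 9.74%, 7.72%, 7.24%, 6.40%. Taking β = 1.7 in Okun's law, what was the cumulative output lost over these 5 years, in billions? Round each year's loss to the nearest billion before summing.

€5,821 billion

Year 2007: gap = -1.7 × (7.52 - 4.61) = -4.947%, loss ≈ 21996 × 4.947/100 ≈ 1088.
Year 2008: gap = -1.7 × (9.74 - 4.61) = -8.721%, loss ≈ 21996 × 8.721/100 ≈ 1918.
Year 2009: gap = -1.7 × (7.72 - 4.61) = -5.287%, loss ≈ 21996 × 5.287/100 ≈ 1163.
Year 2010: gap = -1.7 × (7.24 - 4.61) = -4.471%, loss ≈ 21996 × 4.471/100 ≈ 983.
Year 2011: gap = -1.7 × (6.4 - 4.61) = -3.043%, loss ≈ 21996 × 3.043/100 ≈ 669.
Total lost output = 1088 + 1918 + 1163 + 983 + 669 = 5821 billion.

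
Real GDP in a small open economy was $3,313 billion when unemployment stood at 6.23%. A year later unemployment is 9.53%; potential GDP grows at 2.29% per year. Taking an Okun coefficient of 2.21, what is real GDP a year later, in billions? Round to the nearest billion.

$3,147 billion

Δu = 9.53 - 6.23 = 3.3 points.
Okun's law (growth form): g_Y = g_Y* - β × Δu = 2.29 - 2.21 × (3.30) = 2.29 - 7.293 = -5.003%.
Real GDP in the next year = 3313 × (1 - 5.003/100) = 3313 × 0.94997 ≈ 3147 billion.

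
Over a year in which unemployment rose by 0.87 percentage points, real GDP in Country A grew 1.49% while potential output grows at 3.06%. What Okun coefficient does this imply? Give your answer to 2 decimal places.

Growth form: g_Y = g_Y* - β × Δu, so β = (g_Y* - g_Y)/Δu.
β = (3.06 - 1.49)/0.87 = 1.57/0.87 = 1.80.

β ≈ 1.80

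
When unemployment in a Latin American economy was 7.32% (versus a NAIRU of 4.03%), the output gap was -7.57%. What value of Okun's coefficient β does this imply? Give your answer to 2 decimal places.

Okun's law: output gap = -β × (u - u*).
-7.57 = -β × (7.32 - 4.03) = -β × 3.29, so β = 7.57/3.29 = 2.30.

β ≈ 2.30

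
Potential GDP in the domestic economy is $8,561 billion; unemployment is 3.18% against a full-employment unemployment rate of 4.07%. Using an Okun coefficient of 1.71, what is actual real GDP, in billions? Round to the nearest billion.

$8,691 billion

Unemployment gap = 3.18 - 4.07 = -0.89 points, so the output gap is -1.71 × (-0.89) = 1.5219%.
Actual GDP = 8561 × (1 + 1.5219/100) = 8561 × 1.015219 ≈ 8691 billion.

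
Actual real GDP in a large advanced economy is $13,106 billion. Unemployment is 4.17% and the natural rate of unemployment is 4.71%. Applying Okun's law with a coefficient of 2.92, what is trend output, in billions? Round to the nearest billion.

Unemployment gap = 4.17 - 4.71 = -0.54 points, so output gap = -2.92 × (-0.54) = 1.5768%.
Since Y = Y* × (1 + gap/100), Y* = 13106/1.015768 ≈ 12903 billion.

$12,903 billion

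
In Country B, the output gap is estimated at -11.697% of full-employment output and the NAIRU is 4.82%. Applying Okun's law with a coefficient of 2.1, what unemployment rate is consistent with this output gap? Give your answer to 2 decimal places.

10.39%

From Okun's law, u - u* = -(output gap)/β = -(-11.697)/2.1 = 5.57 points.
So u = 4.82 + 5.57 = 10.39%.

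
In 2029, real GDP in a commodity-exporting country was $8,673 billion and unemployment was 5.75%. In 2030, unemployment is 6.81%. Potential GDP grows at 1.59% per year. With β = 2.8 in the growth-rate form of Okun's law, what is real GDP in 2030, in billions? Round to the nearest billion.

Δu = 6.81 - 5.75 = 1.06 points.
Okun's law (growth form): g_Y = g_Y* - β × Δu = 1.59 - 2.8 × (1.06) = 1.59 - 2.968 = -1.378%.
Real GDP in the next year = 8673 × (1 - 1.378/100) = 8673 × 0.98622 ≈ 8553 billion.

$8,553 billion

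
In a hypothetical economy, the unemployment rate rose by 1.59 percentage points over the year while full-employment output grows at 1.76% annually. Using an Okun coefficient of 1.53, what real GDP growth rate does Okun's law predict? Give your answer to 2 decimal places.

Growth-rate Okun's law: g_Y = g_Y* - β × Δu.
g_Y = 1.76 - 1.53 × (1.59) = 1.76 - 2.4327 = -0.6727%, i.e. -0.67% to 2 d.p.

-0.67%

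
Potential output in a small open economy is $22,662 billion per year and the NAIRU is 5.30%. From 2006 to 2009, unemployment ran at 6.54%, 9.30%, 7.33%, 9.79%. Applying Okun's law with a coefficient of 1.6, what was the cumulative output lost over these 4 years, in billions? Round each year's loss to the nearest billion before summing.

$4,264 billion

Year 2006: gap = -1.6 × (6.54 - 5.3) = -1.984%, loss ≈ 22662 × 1.984/100 ≈ 450.
Year 2007: gap = -1.6 × (9.3 - 5.3) = -6.4%, loss ≈ 22662 × 6.4/100 ≈ 1450.
Year 2008: gap = -1.6 × (7.33 - 5.3) = -3.248%, loss ≈ 22662 × 3.248/100 ≈ 736.
Year 2009: gap = -1.6 × (9.79 - 5.3) = -7.184%, loss ≈ 22662 × 7.184/100 ≈ 1628.
Total lost output = 450 + 1450 + 736 + 1628 = 4264 billion.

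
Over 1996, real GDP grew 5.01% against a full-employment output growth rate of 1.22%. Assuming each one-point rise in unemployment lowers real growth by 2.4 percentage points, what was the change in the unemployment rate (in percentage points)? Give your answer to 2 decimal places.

-1.58 percentage points

Growth-rate Okun's law: g_Y = g_Y* - β × Δu, so Δu = (g_Y* - g_Y)/β.
Δu = (1.22 - 5.01)/2.4 = -3.79/2.4 = -1.58 percentage points.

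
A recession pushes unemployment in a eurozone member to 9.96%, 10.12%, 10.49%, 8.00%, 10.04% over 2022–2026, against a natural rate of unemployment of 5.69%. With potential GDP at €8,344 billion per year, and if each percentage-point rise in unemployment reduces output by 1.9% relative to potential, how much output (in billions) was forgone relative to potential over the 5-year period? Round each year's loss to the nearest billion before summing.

€3,196 billion

Year 2022: gap = -1.9 × (9.96 - 5.69) = -8.113%, loss ≈ 8344 × 8.113/100 ≈ 677.
Year 2023: gap = -1.9 × (10.12 - 5.69) = -8.417%, loss ≈ 8344 × 8.417/100 ≈ 702.
Year 2024: gap = -1.9 × (10.49 - 5.69) = -9.12%, loss ≈ 8344 × 9.12/100 ≈ 761.
Year 2025: gap = -1.9 × (8 - 5.69) = -4.389%, loss ≈ 8344 × 4.389/100 ≈ 366.
Year 2026: gap = -1.9 × (10.04 - 5.69) = -8.265%, loss ≈ 8344 × 8.265/100 ≈ 690.
Total lost output = 677 + 702 + 761 + 366 + 690 = 3196 billion.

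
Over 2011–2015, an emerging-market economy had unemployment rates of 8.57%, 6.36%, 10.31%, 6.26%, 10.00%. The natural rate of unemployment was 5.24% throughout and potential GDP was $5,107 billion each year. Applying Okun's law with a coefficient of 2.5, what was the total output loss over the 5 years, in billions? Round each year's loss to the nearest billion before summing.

Year 2011: gap = -2.5 × (8.57 - 5.24) = -8.325%, loss ≈ 5107 × 8.325/100 ≈ 425.
Year 2012: gap = -2.5 × (6.36 - 5.24) = -2.8%, loss ≈ 5107 × 2.8/100 ≈ 143.
Year 2013: gap = -2.5 × (10.31 - 5.24) = -12.675%, loss ≈ 5107 × 12.675/100 ≈ 647.
Year 2014: gap = -2.5 × (6.26 - 5.24) = -2.55%, loss ≈ 5107 × 2.55/100 ≈ 130.
Year 2015: gap = -2.5 × (10 - 5.24) = -11.9%, loss ≈ 5107 × 11.9/100 ≈ 608.
Total lost output = 425 + 143 + 647 + 130 + 608 = 1953 billion.

$1,953 billion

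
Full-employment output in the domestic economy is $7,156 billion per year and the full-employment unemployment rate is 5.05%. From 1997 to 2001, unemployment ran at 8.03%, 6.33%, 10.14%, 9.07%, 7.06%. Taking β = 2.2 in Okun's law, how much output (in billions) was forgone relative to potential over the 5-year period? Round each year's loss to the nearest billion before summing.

Year 1997: gap = -2.2 × (8.03 - 5.05) = -6.556%, loss ≈ 7156 × 6.556/100 ≈ 469.
Year 1998: gap = -2.2 × (6.33 - 5.05) = -2.816%, loss ≈ 7156 × 2.816/100 ≈ 202.
Year 1999: gap = -2.2 × (10.14 - 5.05) = -11.198%, loss ≈ 7156 × 11.198/100 ≈ 801.
Year 2000: gap = -2.2 × (9.07 - 5.05) = -8.844%, loss ≈ 7156 × 8.844/100 ≈ 633.
Year 2001: gap = -2.2 × (7.06 - 5.05) = -4.422%, loss ≈ 7156 × 4.422/100 ≈ 316.
Total lost output = 469 + 202 + 801 + 633 + 316 = 2421 billion.

$2,421 billion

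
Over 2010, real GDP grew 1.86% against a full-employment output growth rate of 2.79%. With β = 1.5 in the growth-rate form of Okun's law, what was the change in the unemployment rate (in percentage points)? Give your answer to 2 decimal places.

Growth-rate Okun's law: g_Y = g_Y* - β × Δu, so Δu = (g_Y* - g_Y)/β.
Δu = (2.79 - 1.86)/1.5 = 0.93/1.5 = 0.62 percentage points.

0.62 percentage points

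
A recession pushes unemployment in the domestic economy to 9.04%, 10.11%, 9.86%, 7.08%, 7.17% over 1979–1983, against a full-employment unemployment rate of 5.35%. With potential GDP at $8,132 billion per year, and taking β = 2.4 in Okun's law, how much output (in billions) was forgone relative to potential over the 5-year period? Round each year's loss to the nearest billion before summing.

$3,222 billion

Year 1979: gap = -2.4 × (9.04 - 5.35) = -8.856%, loss ≈ 8132 × 8.856/100 ≈ 720.
Year 1980: gap = -2.4 × (10.11 - 5.35) = -11.424%, loss ≈ 8132 × 11.424/100 ≈ 929.
Year 1981: gap = -2.4 × (9.86 - 5.35) = -10.824%, loss ≈ 8132 × 10.824/100 ≈ 880.
Year 1982: gap = -2.4 × (7.08 - 5.35) = -4.152%, loss ≈ 8132 × 4.152/100 ≈ 338.
Year 1983: gap = -2.4 × (7.17 - 5.35) = -4.368%, loss ≈ 8132 × 4.368/100 ≈ 355.
Total lost output = 720 + 929 + 880 + 338 + 355 = 3222 billion.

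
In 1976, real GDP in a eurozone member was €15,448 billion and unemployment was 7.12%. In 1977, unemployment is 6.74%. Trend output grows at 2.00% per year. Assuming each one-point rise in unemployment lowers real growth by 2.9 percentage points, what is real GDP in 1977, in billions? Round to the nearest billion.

€15,927 billion

Δu = 6.74 - 7.12 = -0.38 points.
Okun's law (growth form): g_Y = g_Y* - β × Δu = 2.00 - 2.9 × (-0.38) = 2 + 1.102 = 3.102%.
Real GDP in the next year = 15448 × (1 + 3.102/100) = 15448 × 1.03102 ≈ 15927 billion.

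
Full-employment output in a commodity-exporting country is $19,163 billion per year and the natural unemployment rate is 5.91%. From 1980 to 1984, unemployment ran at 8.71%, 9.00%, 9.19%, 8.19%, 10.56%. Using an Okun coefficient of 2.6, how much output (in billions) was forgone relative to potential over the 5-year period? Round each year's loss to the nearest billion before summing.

Year 1980: gap = -2.6 × (8.71 - 5.91) = -7.28%, loss ≈ 19163 × 7.28/100 ≈ 1395.
Year 1981: gap = -2.6 × (9 - 5.91) = -8.034%, loss ≈ 19163 × 8.034/100 ≈ 1540.
Year 1982: gap = -2.6 × (9.19 - 5.91) = -8.528%, loss ≈ 19163 × 8.528/100 ≈ 1634.
Year 1983: gap = -2.6 × (8.19 - 5.91) = -5.928%, loss ≈ 19163 × 5.928/100 ≈ 1136.
Year 1984: gap = -2.6 × (10.56 - 5.91) = -12.09%, loss ≈ 19163 × 12.09/100 ≈ 2317.
Total lost output = 1395 + 1540 + 1634 + 1136 + 2317 = 8022 billion.

$8,022 billion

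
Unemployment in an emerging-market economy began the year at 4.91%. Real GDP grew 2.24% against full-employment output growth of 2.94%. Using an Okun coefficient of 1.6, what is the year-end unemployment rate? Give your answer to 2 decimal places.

5.35%

Growth-rate Okun's law: g_Y = g_Y* - β × Δu, so Δu = (g_Y* - g_Y)/β.
Δu = (2.94 - 2.24)/1.6 = 0.7/1.6 = 0.44 percentage points.
Year-end unemployment = 4.91 + 0.44 = 5.35%.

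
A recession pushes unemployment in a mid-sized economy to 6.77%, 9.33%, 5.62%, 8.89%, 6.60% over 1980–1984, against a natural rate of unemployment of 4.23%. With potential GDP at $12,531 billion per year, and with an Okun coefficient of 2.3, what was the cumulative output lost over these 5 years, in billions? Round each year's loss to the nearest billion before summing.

$4,629 billion

Year 1980: gap = -2.3 × (6.77 - 4.23) = -5.842%, loss ≈ 12531 × 5.842/100 ≈ 732.
Year 1981: gap = -2.3 × (9.33 - 4.23) = -11.73%, loss ≈ 12531 × 11.73/100 ≈ 1470.
Year 1982: gap = -2.3 × (5.62 - 4.23) = -3.197%, loss ≈ 12531 × 3.197/100 ≈ 401.
Year 1983: gap = -2.3 × (8.89 - 4.23) = -10.718%, loss ≈ 12531 × 10.718/100 ≈ 1343.
Year 1984: gap = -2.3 × (6.6 - 4.23) = -5.451%, loss ≈ 12531 × 5.451/100 ≈ 683.
Total lost output = 732 + 1470 + 401 + 1343 + 683 = 4629 billion.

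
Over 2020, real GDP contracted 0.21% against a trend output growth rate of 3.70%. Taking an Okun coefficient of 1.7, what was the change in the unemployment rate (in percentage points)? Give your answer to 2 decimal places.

Growth-rate Okun's law: g_Y = g_Y* - β × Δu, so Δu = (g_Y* - g_Y)/β.
Δu = (3.7 + 0.21)/1.7 = 3.91/1.7 = 2.30 percentage points.

2.30 percentage points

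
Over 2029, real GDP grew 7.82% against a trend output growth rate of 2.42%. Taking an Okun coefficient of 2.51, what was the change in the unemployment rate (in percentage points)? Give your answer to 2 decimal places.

Growth-rate Okun's law: g_Y = g_Y* - β × Δu, so Δu = (g_Y* - g_Y)/β.
Δu = (2.42 - 7.82)/2.51 = -5.4/2.51 = -2.15 percentage points.

-2.15 percentage points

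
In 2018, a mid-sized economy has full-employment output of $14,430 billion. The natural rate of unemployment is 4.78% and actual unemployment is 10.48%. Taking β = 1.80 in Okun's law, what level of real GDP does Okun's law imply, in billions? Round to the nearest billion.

$12,949 billion

Unemployment gap = 10.48 - 4.78 = 5.7 points, so the output gap is -1.8 × 5.7 = -10.26%.
Actual GDP = 14430 × (1 - 10.26/100) = 14430 × 0.8974 ≈ 12949 billion.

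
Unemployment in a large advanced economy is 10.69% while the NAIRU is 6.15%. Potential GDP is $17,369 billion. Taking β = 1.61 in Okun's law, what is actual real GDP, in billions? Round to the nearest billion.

$16,099 billion

Unemployment gap = 10.69 - 6.15 = 4.54 points, so the output gap is -1.61 × 4.54 = -7.3094%.
Actual GDP = 17369 × (1 - 7.3094/100) = 17369 × 0.926906 ≈ 16099 billion.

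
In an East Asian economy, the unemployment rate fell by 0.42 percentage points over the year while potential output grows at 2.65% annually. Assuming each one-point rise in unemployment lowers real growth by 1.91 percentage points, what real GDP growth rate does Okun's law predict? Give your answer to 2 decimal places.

Growth-rate Okun's law: g_Y = g_Y* - β × Δu.
g_Y = 2.65 - 1.91 × (-0.42) = 2.65 + 0.8022 = 3.4522%, i.e. 3.45% to 2 d.p.

3.45%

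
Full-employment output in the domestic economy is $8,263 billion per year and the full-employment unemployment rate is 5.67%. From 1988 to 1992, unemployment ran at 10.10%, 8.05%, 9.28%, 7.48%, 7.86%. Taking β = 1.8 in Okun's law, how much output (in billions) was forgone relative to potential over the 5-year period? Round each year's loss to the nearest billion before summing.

$2,145 billion

Year 1988: gap = -1.8 × (10.1 - 5.67) = -7.974%, loss ≈ 8263 × 7.974/100 ≈ 659.
Year 1989: gap = -1.8 × (8.05 - 5.67) = -4.284%, loss ≈ 8263 × 4.284/100 ≈ 354.
Year 1990: gap = -1.8 × (9.28 - 5.67) = -6.498%, loss ≈ 8263 × 6.498/100 ≈ 537.
Year 1991: gap = -1.8 × (7.48 - 5.67) = -3.258%, loss ≈ 8263 × 3.258/100 ≈ 269.
Year 1992: gap = -1.8 × (7.86 - 5.67) = -3.942%, loss ≈ 8263 × 3.942/100 ≈ 326.
Total lost output = 659 + 354 + 537 + 269 + 326 = 2145 billion.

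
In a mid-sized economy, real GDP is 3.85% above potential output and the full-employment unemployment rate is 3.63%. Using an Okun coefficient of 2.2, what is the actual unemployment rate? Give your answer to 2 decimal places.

1.88%

From Okun's law, u - u* = -(output gap)/β = -(3.85)/2.2 = -1.75 points.
So u = 3.63 - 1.75 = 1.88%.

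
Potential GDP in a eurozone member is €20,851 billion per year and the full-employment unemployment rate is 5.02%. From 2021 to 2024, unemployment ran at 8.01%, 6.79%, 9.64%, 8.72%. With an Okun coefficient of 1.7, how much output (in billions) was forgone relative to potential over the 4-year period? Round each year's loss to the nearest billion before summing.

Year 2021: gap = -1.7 × (8.01 - 5.02) = -5.083%, loss ≈ 20851 × 5.083/100 ≈ 1060.
Year 2022: gap = -1.7 × (6.79 - 5.02) = -3.009%, loss ≈ 20851 × 3.009/100 ≈ 627.
Year 2023: gap = -1.7 × (9.64 - 5.02) = -7.854%, loss ≈ 20851 × 7.854/100 ≈ 1638.
Year 2024: gap = -1.7 × (8.72 - 5.02) = -6.29%, loss ≈ 20851 × 6.29/100 ≈ 1312.
Total lost output = 1060 + 627 + 1638 + 1312 = 4637 billion.

€4,637 billion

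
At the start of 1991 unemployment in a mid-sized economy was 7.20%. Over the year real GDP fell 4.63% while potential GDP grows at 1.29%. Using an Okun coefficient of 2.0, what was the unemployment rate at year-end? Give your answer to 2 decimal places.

Growth-rate Okun's law: g_Y = g_Y* - β × Δu, so Δu = (g_Y* - g_Y)/β.
Δu = (1.29 + 4.63)/2.0 = 5.92/2.0 = 2.96 percentage points.
Year-end unemployment = 7.2 + 2.96 = 10.16%.

10.16%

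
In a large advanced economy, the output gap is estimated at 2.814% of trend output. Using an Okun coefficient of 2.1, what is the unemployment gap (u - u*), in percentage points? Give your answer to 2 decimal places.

-1.34 percentage points

Okun's law: output gap = -β × (u - u*), so u - u* = -(output gap)/β.
u - u* = -(2.814)/2.1 = -1.34 percentage points.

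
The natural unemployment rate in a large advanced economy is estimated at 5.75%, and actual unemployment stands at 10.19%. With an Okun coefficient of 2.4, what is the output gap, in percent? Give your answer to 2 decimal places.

-10.66%

The unemployment gap is 10.19 - 5.75 = 4.44 percentage points.
Okun's law gives an output gap of -2.4 × 4.44 = -10.656%, i.e. 10.66% below potential.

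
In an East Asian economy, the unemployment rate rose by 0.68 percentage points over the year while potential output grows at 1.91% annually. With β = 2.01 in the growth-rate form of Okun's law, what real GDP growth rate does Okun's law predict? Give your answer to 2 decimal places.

0.54%

Growth-rate Okun's law: g_Y = g_Y* - β × Δu.
g_Y = 1.91 - 2.01 × (0.68) = 1.91 - 1.3668 = 0.5432%, i.e. 0.54% to 2 d.p.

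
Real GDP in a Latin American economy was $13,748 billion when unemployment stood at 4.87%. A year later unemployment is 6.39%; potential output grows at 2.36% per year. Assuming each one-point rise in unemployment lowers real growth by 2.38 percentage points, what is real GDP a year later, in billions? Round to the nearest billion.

Δu = 6.39 - 4.87 = 1.52 points.
Okun's law (growth form): g_Y = g_Y* - β × Δu = 2.36 - 2.38 × (1.52) = 2.36 - 3.6176 = -1.2576%.
Real GDP in the next year = 13748 × (1 - 1.2576/100) = 13748 × 0.987424 ≈ 13575 billion.

$13,575 billion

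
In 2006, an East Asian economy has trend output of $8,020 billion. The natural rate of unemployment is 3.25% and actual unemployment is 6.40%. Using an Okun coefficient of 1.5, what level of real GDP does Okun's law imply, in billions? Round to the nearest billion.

$7,641 billion

Unemployment gap = 6.4 - 3.25 = 3.15 points, so the output gap is -1.5 × 3.15 = -4.725%.
Actual GDP = 8020 × (1 - 4.725/100) = 8020 × 0.95275 ≈ 7641 billion.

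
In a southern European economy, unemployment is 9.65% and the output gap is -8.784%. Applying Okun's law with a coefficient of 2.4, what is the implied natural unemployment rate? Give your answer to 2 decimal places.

From Okun's law, u - u* = -(output gap)/β = -(-8.784)/2.4 = 3.66 points.
So u* = 9.65 - 3.66 = 5.99%.

5.99%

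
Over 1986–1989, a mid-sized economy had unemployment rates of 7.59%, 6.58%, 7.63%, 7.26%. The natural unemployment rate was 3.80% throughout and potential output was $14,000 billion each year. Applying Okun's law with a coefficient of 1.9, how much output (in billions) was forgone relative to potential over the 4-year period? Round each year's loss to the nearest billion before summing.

Year 1986: gap = -1.9 × (7.59 - 3.8) = -7.201%, loss ≈ 14000 × 7.201/100 ≈ 1008.
Year 1987: gap = -1.9 × (6.58 - 3.8) = -5.282%, loss ≈ 14000 × 5.282/100 ≈ 739.
Year 1988: gap = -1.9 × (7.63 - 3.8) = -7.277%, loss ≈ 14000 × 7.277/100 ≈ 1019.
Year 1989: gap = -1.9 × (7.26 - 3.8) = -6.574%, loss ≈ 14000 × 6.574/100 ≈ 920.
Total lost output = 1008 + 739 + 1019 + 920 = 3686 billion.

$3,686 billion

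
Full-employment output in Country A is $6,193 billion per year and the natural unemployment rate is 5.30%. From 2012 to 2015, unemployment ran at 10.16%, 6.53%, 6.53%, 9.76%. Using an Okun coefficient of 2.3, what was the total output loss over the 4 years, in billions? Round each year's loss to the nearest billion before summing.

Year 2012: gap = -2.3 × (10.16 - 5.3) = -11.178%, loss ≈ 6193 × 11.178/100 ≈ 692.
Year 2013: gap = -2.3 × (6.53 - 5.3) = -2.829%, loss ≈ 6193 × 2.829/100 ≈ 175.
Year 2014: gap = -2.3 × (6.53 - 5.3) = -2.829%, loss ≈ 6193 × 2.829/100 ≈ 175.
Year 2015: gap = -2.3 × (9.76 - 5.3) = -10.258%, loss ≈ 6193 × 10.258/100 ≈ 635.
Total lost output = 692 + 175 + 175 + 635 = 1677 billion.

$1,677 billion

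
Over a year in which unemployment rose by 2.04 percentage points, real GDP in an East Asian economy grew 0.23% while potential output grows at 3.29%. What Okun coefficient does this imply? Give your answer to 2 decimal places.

Growth form: g_Y = g_Y* - β × Δu, so β = (g_Y* - g_Y)/Δu.
β = (3.29 - 0.23)/2.04 = 3.06/2.04 = 1.50.

β ≈ 1.50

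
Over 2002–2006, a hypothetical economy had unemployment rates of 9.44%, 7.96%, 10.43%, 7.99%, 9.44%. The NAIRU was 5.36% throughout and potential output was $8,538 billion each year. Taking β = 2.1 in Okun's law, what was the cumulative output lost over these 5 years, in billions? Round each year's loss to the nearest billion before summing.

$3,311 billion

Year 2002: gap = -2.1 × (9.44 - 5.36) = -8.568%, loss ≈ 8538 × 8.568/100 ≈ 732.
Year 2003: gap = -2.1 × (7.96 - 5.36) = -5.46%, loss ≈ 8538 × 5.46/100 ≈ 466.
Year 2004: gap = -2.1 × (10.43 - 5.36) = -10.647%, loss ≈ 8538 × 10.647/100 ≈ 909.
Year 2005: gap = -2.1 × (7.99 - 5.36) = -5.523%, loss ≈ 8538 × 5.523/100 ≈ 472.
Year 2006: gap = -2.1 × (9.44 - 5.36) = -8.568%, loss ≈ 8538 × 8.568/100 ≈ 732.
Total lost output = 732 + 466 + 909 + 472 + 732 = 3311 billion.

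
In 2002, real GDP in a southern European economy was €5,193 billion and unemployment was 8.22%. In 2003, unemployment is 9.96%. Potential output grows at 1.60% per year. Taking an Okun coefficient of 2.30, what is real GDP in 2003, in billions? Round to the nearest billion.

Δu = 9.96 - 8.22 = 1.74 points.
Okun's law (growth form): g_Y = g_Y* - β × Δu = 1.60 - 2.30 × (1.74) = 1.6 - 4.002 = -2.402%.
Real GDP in the next year = 5193 × (1 - 2.402/100) = 5193 × 0.97598 ≈ 5068 billion.

€5,068 billion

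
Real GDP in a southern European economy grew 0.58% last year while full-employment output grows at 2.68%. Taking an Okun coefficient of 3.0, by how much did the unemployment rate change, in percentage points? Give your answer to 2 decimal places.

Growth-rate Okun's law: g_Y = g_Y* - β × Δu, so Δu = (g_Y* - g_Y)/β.
Δu = (2.68 - 0.58)/3.0 = 2.1/3.0 = 0.70 percentage points.

0.70 percentage points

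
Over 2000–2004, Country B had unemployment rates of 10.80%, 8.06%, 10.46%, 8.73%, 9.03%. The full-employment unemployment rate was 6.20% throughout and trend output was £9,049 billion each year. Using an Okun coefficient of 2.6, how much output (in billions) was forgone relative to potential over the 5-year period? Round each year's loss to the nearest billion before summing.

£3,783 billion

Year 2000: gap = -2.6 × (10.8 - 6.2) = -11.96%, loss ≈ 9049 × 11.96/100 ≈ 1082.
Year 2001: gap = -2.6 × (8.06 - 6.2) = -4.836%, loss ≈ 9049 × 4.836/100 ≈ 438.
Year 2002: gap = -2.6 × (10.46 - 6.2) = -11.076%, loss ≈ 9049 × 11.076/100 ≈ 1002.
Year 2003: gap = -2.6 × (8.73 - 6.2) = -6.578%, loss ≈ 9049 × 6.578/100 ≈ 595.
Year 2004: gap = -2.6 × (9.03 - 6.2) = -7.358%, loss ≈ 9049 × 7.358/100 ≈ 666.
Total lost output = 1082 + 438 + 1002 + 595 + 666 = 3783 billion.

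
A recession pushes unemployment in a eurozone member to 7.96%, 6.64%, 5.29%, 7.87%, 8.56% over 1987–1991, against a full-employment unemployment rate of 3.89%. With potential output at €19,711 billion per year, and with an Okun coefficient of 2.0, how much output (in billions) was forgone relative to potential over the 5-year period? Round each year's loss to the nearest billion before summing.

Year 1987: gap = -2.0 × (7.96 - 3.89) = -8.14%, loss ≈ 19711 × 8.14/100 ≈ 1604.
Year 1988: gap = -2.0 × (6.64 - 3.89) = -5.5%, loss ≈ 19711 × 5.5/100 ≈ 1084.
Year 1989: gap = -2.0 × (5.29 - 3.89) = -2.8%, loss ≈ 19711 × 2.8/100 ≈ 552.
Year 1990: gap = -2.0 × (7.87 - 3.89) = -7.96%, loss ≈ 19711 × 7.96/100 ≈ 1569.
Year 1991: gap = -2.0 × (8.56 - 3.89) = -9.34%, loss ≈ 19711 × 9.34/100 ≈ 1841.
Total lost output = 1604 + 1084 + 552 + 1569 + 1841 = 6650 billion.

€6,650 billion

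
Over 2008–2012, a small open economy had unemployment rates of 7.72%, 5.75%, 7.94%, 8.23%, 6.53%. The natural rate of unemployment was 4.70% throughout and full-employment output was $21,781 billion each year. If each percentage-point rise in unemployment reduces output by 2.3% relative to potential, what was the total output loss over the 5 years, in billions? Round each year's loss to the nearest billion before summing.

Year 2008: gap = -2.3 × (7.72 - 4.7) = -6.946%, loss ≈ 21781 × 6.946/100 ≈ 1513.
Year 2009: gap = -2.3 × (5.75 - 4.7) = -2.415%, loss ≈ 21781 × 2.415/100 ≈ 526.
Year 2010: gap = -2.3 × (7.94 - 4.7) = -7.452%, loss ≈ 21781 × 7.452/100 ≈ 1623.
Year 2011: gap = -2.3 × (8.23 - 4.7) = -8.119%, loss ≈ 21781 × 8.119/100 ≈ 1768.
Year 2012: gap = -2.3 × (6.53 - 4.7) = -4.209%, loss ≈ 21781 × 4.209/100 ≈ 917.
Total lost output = 1513 + 526 + 1623 + 1768 + 917 = 6347 billion.

$6,347 billion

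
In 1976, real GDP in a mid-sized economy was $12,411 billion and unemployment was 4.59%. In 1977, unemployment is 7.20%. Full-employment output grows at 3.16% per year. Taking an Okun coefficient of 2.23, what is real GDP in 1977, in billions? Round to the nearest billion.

$12,081 billion

Δu = 7.2 - 4.59 = 2.61 points.
Okun's law (growth form): g_Y = g_Y* - β × Δu = 3.16 - 2.23 × (2.61) = 3.16 - 5.8203 = -2.6603%.
Real GDP in the next year = 12411 × (1 - 2.6603/100) = 12411 × 0.973397 ≈ 12081 billion.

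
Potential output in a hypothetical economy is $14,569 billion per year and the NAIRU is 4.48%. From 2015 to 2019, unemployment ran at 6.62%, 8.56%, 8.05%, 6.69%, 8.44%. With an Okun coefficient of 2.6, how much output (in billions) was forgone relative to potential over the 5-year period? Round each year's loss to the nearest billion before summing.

$6,045 billion

Year 2015: gap = -2.6 × (6.62 - 4.48) = -5.564%, loss ≈ 14569 × 5.564/100 ≈ 811.
Year 2016: gap = -2.6 × (8.56 - 4.48) = -10.608%, loss ≈ 14569 × 10.608/100 ≈ 1545.
Year 2017: gap = -2.6 × (8.05 - 4.48) = -9.282%, loss ≈ 14569 × 9.282/100 ≈ 1352.
Year 2018: gap = -2.6 × (6.69 - 4.48) = -5.746%, loss ≈ 14569 × 5.746/100 ≈ 837.
Year 2019: gap = -2.6 × (8.44 - 4.48) = -10.296%, loss ≈ 14569 × 10.296/100 ≈ 1500.
Total lost output = 811 + 1545 + 1352 + 837 + 1500 = 6045 billion.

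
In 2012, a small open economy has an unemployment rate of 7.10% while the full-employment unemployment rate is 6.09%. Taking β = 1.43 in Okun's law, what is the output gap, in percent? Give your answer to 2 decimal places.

The unemployment gap is 7.1 - 6.09 = 1.01 percentage points.
Okun's law gives an output gap of -1.43 × 1.01 = -1.4443%, i.e. 1.44% below potential.

-1.44%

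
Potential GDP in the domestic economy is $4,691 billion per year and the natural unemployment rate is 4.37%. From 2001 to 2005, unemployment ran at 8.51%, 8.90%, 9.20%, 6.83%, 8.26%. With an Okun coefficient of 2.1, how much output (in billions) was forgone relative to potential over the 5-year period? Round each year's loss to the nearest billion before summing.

Year 2001: gap = -2.1 × (8.51 - 4.37) = -8.694%, loss ≈ 4691 × 8.694/100 ≈ 408.
Year 2002: gap = -2.1 × (8.9 - 4.37) = -9.513%, loss ≈ 4691 × 9.513/100 ≈ 446.
Year 2003: gap = -2.1 × (9.2 - 4.37) = -10.143%, loss ≈ 4691 × 10.143/100 ≈ 476.
Year 2004: gap = -2.1 × (6.83 - 4.37) = -5.166%, loss ≈ 4691 × 5.166/100 ≈ 242.
Year 2005: gap = -2.1 × (8.26 - 4.37) = -8.169%, loss ≈ 4691 × 8.169/100 ≈ 383.
Total lost output = 408 + 446 + 476 + 242 + 383 = 1955 billion.

$1,955 billion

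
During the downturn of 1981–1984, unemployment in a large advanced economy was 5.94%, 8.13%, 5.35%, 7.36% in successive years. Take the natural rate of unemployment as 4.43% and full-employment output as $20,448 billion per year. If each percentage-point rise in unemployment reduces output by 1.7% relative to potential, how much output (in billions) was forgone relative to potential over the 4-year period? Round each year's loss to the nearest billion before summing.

$3,150 billion

Year 1981: gap = -1.7 × (5.94 - 4.43) = -2.567%, loss ≈ 20448 × 2.567/100 ≈ 525.
Year 1982: gap = -1.7 × (8.13 - 4.43) = -6.29%, loss ≈ 20448 × 6.29/100 ≈ 1286.
Year 1983: gap = -1.7 × (5.35 - 4.43) = -1.564%, loss ≈ 20448 × 1.564/100 ≈ 320.
Year 1984: gap = -1.7 × (7.36 - 4.43) = -4.981%, loss ≈ 20448 × 4.981/100 ≈ 1019.
Total lost output = 525 + 1286 + 320 + 1019 = 3150 billion.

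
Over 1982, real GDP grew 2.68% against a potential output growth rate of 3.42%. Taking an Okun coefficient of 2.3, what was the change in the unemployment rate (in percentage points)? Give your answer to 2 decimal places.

0.32 percentage points

Growth-rate Okun's law: g_Y = g_Y* - β × Δu, so Δu = (g_Y* - g_Y)/β.
Δu = (3.42 - 2.68)/2.3 = 0.74/2.3 = 0.32 percentage points.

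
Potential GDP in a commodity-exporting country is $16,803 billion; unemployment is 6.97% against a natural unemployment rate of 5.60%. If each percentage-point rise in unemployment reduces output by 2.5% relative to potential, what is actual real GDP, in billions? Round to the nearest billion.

$16,227 billion

Unemployment gap = 6.97 - 5.6 = 1.37 points, so the output gap is -2.5 × 1.37 = -3.425%.
Actual GDP = 16803 × (1 - 3.425/100) = 16803 × 0.96575 ≈ 16227 billion.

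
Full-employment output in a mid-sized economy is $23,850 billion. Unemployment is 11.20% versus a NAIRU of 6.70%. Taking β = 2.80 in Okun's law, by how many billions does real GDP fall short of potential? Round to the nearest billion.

Output gap = -2.80 × (11.2 - 6.7) = -2.8 × 4.5 = -12.6%.
Actual GDP ≈ 23850 × 0.874 ≈ 20845 billion, so the shortfall is 23850 - 20845 = 3005 billion.

$3,005 billion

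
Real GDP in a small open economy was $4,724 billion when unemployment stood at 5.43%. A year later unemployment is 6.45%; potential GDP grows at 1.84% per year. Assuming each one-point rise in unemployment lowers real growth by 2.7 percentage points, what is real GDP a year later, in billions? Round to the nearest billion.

$4,681 billion

Δu = 6.45 - 5.43 = 1.02 points.
Okun's law (growth form): g_Y = g_Y* - β × Δu = 1.84 - 2.7 × (1.02) = 1.84 - 2.754 = -0.914%.
Real GDP in the next year = 4724 × (1 - 0.914/100) = 4724 × 0.99086 ≈ 4681 billion.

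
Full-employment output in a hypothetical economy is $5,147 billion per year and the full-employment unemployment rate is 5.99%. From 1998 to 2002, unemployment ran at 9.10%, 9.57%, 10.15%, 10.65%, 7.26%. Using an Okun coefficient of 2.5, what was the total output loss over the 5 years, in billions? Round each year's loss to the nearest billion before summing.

Year 1998: gap = -2.5 × (9.1 - 5.99) = -7.775%, loss ≈ 5147 × 7.775/100 ≈ 400.
Year 1999: gap = -2.5 × (9.57 - 5.99) = -8.95%, loss ≈ 5147 × 8.95/100 ≈ 461.
Year 2000: gap = -2.5 × (10.15 - 5.99) = -10.4%, loss ≈ 5147 × 10.4/100 ≈ 535.
Year 2001: gap = -2.5 × (10.65 - 5.99) = -11.65%, loss ≈ 5147 × 11.65/100 ≈ 600.
Year 2002: gap = -2.5 × (7.26 - 5.99) = -3.175%, loss ≈ 5147 × 3.175/100 ≈ 163.
Total lost output = 400 + 461 + 535 + 600 + 163 = 2159 billion.

$2,159 billion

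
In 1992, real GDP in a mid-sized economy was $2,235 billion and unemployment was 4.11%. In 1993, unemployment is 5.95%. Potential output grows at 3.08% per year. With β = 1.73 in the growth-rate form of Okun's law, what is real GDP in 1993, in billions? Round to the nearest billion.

Δu = 5.95 - 4.11 = 1.84 points.
Okun's law (growth form): g_Y = g_Y* - β × Δu = 3.08 - 1.73 × (1.84) = 3.08 - 3.1832 = -0.1032%.
Real GDP in the next year = 2235 × (1 - 0.1032/100) = 2235 × 0.998968 ≈ 2233 billion.

$2,233 billion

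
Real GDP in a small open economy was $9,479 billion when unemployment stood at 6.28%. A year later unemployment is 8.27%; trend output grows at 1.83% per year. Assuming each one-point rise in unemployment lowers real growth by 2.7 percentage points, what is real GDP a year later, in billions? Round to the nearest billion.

$9,143 billion

Δu = 8.27 - 6.28 = 1.99 points.
Okun's law (growth form): g_Y = g_Y* - β × Δu = 1.83 - 2.7 × (1.99) = 1.83 - 5.373 = -3.543%.
Real GDP in the next year = 9479 × (1 - 3.543/100) = 9479 × 0.96457 ≈ 9143 billion.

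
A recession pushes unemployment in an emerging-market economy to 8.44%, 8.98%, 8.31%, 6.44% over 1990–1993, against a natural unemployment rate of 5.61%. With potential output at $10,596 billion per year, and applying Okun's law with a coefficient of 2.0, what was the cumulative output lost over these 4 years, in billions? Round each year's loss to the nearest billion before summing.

Year 1990: gap = -2.0 × (8.44 - 5.61) = -5.66%, loss ≈ 10596 × 5.66/100 ≈ 600.
Year 1991: gap = -2.0 × (8.98 - 5.61) = -6.74%, loss ≈ 10596 × 6.74/100 ≈ 714.
Year 1992: gap = -2.0 × (8.31 - 5.61) = -5.4%, loss ≈ 10596 × 5.4/100 ≈ 572.
Year 1993: gap = -2.0 × (6.44 - 5.61) = -1.66%, loss ≈ 10596 × 1.66/100 ≈ 176.
Total lost output = 600 + 714 + 572 + 176 = 2062 billion.

$2,062 billion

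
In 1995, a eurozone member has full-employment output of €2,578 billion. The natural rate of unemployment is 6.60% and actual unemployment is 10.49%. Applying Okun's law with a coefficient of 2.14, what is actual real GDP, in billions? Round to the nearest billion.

€2,363 billion

Unemployment gap = 10.49 - 6.6 = 3.89 points, so the output gap is -2.14 × 3.89 = -8.3246%.
Actual GDP = 2578 × (1 - 8.3246/100) = 2578 × 0.916754 ≈ 2363 billion.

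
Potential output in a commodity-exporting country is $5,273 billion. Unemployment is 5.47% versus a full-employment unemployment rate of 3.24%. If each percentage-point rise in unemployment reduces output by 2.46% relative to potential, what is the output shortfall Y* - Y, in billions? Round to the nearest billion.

$289 billion

Output gap = -2.46 × (5.47 - 3.24) = -2.46 × 2.23 = -5.4858%.
Actual GDP ≈ 5273 × 0.945142 ≈ 4984 billion, so the shortfall is 5273 - 4984 = 289 billion.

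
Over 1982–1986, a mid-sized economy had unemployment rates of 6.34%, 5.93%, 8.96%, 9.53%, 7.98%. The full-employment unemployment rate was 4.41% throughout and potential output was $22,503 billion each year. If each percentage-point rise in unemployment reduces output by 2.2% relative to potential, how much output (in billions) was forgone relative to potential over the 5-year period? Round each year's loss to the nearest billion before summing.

$8,263 billion

Year 1982: gap = -2.2 × (6.34 - 4.41) = -4.246%, loss ≈ 22503 × 4.246/100 ≈ 955.
Year 1983: gap = -2.2 × (5.93 - 4.41) = -3.344%, loss ≈ 22503 × 3.344/100 ≈ 753.
Year 1984: gap = -2.2 × (8.96 - 4.41) = -10.01%, loss ≈ 22503 × 10.01/100 ≈ 2253.
Year 1985: gap = -2.2 × (9.53 - 4.41) = -11.264%, loss ≈ 22503 × 11.264/100 ≈ 2535.
Year 1986: gap = -2.2 × (7.98 - 4.41) = -7.854%, loss ≈ 22503 × 7.854/100 ≈ 1767.
Total lost output = 955 + 753 + 2253 + 2535 + 1767 = 8263 billion.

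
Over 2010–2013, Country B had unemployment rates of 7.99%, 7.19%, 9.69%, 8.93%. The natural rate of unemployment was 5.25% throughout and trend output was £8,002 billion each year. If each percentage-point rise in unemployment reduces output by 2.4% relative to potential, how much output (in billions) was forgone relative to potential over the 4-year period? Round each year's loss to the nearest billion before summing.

Year 2010: gap = -2.4 × (7.99 - 5.25) = -6.576%, loss ≈ 8002 × 6.576/100 ≈ 526.
Year 2011: gap = -2.4 × (7.19 - 5.25) = -4.656%, loss ≈ 8002 × 4.656/100 ≈ 373.
Year 2012: gap = -2.4 × (9.69 - 5.25) = -10.656%, loss ≈ 8002 × 10.656/100 ≈ 853.
Year 2013: gap = -2.4 × (8.93 - 5.25) = -8.832%, loss ≈ 8002 × 8.832/100 ≈ 707.
Total lost output = 526 + 373 + 853 + 707 = 2459 billion.

£2,459 billion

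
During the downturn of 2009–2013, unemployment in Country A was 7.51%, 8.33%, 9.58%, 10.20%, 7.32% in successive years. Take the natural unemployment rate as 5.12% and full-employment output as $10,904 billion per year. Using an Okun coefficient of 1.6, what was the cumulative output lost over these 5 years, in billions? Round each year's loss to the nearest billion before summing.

$3,025 billion

Year 2009: gap = -1.6 × (7.51 - 5.12) = -3.824%, loss ≈ 10904 × 3.824/100 ≈ 417.
Year 2010: gap = -1.6 × (8.33 - 5.12) = -5.136%, loss ≈ 10904 × 5.136/100 ≈ 560.
Year 2011: gap = -1.6 × (9.58 - 5.12) = -7.136%, loss ≈ 10904 × 7.136/100 ≈ 778.
Year 2012: gap = -1.6 × (10.2 - 5.12) = -8.128%, loss ≈ 10904 × 8.128/100 ≈ 886.
Year 2013: gap = -1.6 × (7.32 - 5.12) = -3.52%, loss ≈ 10904 × 3.52/100 ≈ 384.
Total lost output = 417 + 560 + 778 + 886 + 384 = 3025 billion.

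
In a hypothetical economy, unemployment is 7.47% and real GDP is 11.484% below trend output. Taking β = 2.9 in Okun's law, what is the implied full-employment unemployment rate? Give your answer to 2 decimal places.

3.51%

From Okun's law, u - u* = -(output gap)/β = -(-11.484)/2.9 = 3.96 points.
So u* = 7.47 - 3.96 = 3.51%.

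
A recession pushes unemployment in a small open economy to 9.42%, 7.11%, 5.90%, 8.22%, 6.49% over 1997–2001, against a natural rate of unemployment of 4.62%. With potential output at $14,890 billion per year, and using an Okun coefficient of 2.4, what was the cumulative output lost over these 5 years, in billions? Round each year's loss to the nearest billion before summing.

$5,016 billion

Year 1997: gap = -2.4 × (9.42 - 4.62) = -11.52%, loss ≈ 14890 × 11.52/100 ≈ 1715.
Year 1998: gap = -2.4 × (7.11 - 4.62) = -5.976%, loss ≈ 14890 × 5.976/100 ≈ 890.
Year 1999: gap = -2.4 × (5.9 - 4.62) = -3.072%, loss ≈ 14890 × 3.072/100 ≈ 457.
Year 2000: gap = -2.4 × (8.22 - 4.62) = -8.64%, loss ≈ 14890 × 8.64/100 ≈ 1286.
Year 2001: gap = -2.4 × (6.49 - 4.62) = -4.488%, loss ≈ 14890 × 4.488/100 ≈ 668.
Total lost output = 1715 + 890 + 457 + 1286 + 668 = 5016 billion.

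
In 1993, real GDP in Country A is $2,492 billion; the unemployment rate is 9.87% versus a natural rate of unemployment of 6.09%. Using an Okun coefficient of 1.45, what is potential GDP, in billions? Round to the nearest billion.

Unemployment gap = 9.87 - 6.09 = 3.78 points, so output gap = -1.45 × 3.78 = -5.481%.
Since Y = Y* × (1 + gap/100), Y* = 2492/0.94519 ≈ 2637 billion.

$2,637 billion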